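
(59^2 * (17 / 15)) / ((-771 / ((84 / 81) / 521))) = -1656956 / 162684855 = -0.01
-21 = -21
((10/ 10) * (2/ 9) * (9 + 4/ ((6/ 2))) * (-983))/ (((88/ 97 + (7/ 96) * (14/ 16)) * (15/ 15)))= -1513411072/ 651033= -2324.63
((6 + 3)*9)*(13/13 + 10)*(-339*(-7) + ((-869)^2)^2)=508108911219954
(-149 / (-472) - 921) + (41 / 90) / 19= -371541689 / 403560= -920.66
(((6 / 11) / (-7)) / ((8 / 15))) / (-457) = 45 / 140756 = 0.00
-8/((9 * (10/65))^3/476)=-1045772/729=-1434.53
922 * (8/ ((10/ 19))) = 14014.40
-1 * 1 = -1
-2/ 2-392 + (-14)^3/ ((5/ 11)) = -32149/ 5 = -6429.80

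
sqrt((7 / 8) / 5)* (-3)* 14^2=-147* sqrt(70) / 5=-245.98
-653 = -653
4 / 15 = 0.27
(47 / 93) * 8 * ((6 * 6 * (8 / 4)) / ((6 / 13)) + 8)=663.05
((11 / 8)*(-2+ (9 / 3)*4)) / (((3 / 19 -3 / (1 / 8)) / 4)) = -1045 / 453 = -2.31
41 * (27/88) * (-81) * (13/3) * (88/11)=-388557/11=-35323.36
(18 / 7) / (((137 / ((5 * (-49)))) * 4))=-315 / 274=-1.15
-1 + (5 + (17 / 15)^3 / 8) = 4.18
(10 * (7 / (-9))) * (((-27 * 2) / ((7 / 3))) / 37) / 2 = 90 / 37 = 2.43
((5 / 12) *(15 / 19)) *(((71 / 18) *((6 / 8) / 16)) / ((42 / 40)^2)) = 44375 / 804384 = 0.06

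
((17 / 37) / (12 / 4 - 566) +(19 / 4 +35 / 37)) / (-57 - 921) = -474541 / 81490872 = -0.01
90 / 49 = 1.84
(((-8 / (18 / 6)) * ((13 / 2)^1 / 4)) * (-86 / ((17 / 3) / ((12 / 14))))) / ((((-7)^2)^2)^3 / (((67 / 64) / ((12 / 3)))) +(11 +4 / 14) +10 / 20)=898872 / 843321946770463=0.00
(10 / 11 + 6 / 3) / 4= 8 / 11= 0.73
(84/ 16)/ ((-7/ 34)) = -51/ 2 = -25.50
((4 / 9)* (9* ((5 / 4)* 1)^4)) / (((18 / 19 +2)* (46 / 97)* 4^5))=1151875 / 168820736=0.01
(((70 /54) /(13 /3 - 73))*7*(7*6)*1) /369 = -1715 /114021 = -0.02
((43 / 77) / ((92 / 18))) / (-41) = -387 / 145222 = -0.00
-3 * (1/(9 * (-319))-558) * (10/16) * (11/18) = 8010095/12528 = 639.38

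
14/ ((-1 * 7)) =-2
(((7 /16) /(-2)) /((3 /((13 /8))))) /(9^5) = -91 /45349632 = -0.00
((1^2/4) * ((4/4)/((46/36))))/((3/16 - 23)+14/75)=-5400/624473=-0.01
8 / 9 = 0.89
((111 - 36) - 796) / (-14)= 103 / 2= 51.50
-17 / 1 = -17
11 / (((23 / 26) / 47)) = 13442 / 23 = 584.43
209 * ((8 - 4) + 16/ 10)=5852/ 5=1170.40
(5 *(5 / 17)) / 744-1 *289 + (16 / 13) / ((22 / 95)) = -513087841 / 1808664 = -283.68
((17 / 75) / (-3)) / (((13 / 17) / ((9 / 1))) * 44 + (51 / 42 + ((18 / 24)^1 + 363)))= -8092 / 39488075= -0.00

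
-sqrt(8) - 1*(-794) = 794 - 2*sqrt(2) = 791.17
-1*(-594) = 594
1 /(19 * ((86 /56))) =28 /817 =0.03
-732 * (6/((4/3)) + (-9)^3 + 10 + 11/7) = 3653046/7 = 521863.71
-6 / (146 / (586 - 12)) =-1722 / 73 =-23.59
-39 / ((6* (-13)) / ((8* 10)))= 40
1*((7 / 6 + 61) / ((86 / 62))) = 11563 / 258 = 44.82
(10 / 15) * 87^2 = 5046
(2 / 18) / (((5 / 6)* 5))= 2 / 75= 0.03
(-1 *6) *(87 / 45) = -58 / 5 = -11.60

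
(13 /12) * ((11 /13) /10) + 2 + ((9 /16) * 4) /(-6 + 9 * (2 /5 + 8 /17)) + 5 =25951 /3120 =8.32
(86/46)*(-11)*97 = -45881/23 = -1994.83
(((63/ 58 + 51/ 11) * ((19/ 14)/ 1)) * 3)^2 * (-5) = -216542617245/ 79780624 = -2714.23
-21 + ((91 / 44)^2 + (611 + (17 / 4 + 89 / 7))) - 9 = 8161579 / 13552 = 602.24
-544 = -544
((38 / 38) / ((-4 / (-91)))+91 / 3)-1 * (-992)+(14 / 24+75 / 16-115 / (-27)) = 1054.61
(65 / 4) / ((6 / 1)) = 65 / 24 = 2.71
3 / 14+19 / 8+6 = 8.59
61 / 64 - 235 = -14979 / 64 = -234.05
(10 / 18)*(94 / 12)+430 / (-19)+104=87949 / 1026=85.72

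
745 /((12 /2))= 124.17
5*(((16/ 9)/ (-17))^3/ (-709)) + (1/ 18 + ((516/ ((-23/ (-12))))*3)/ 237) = 31959901514141/ 9227954629962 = 3.46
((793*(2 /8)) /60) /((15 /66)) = 8723 /600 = 14.54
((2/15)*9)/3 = 0.40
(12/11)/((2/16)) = 96/11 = 8.73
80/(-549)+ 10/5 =1.85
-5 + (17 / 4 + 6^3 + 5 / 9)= 7769 / 36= 215.81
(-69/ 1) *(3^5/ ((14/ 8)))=-67068/ 7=-9581.14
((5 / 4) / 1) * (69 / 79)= 345 / 316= 1.09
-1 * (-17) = 17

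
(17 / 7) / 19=17 / 133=0.13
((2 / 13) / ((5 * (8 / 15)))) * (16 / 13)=12 / 169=0.07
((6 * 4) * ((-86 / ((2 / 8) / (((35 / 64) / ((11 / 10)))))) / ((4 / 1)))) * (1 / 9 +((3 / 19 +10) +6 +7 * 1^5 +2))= -32515525 / 1254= -25929.45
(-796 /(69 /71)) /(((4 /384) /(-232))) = 18242381.91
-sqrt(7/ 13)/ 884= -sqrt(91)/ 11492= -0.00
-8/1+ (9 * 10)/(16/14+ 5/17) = 1038/19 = 54.63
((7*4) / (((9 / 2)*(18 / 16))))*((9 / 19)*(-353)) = -158144 / 171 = -924.82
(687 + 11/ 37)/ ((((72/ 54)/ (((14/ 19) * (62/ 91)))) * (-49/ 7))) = -2364990/ 63973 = -36.97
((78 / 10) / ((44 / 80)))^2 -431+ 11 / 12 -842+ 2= -1552129 / 1452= -1068.96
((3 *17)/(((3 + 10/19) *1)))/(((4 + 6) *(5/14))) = 6783/1675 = 4.05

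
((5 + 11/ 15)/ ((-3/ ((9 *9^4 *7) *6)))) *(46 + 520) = -13413255912/ 5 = -2682651182.40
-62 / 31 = -2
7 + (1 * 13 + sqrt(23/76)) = sqrt(437)/38 + 20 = 20.55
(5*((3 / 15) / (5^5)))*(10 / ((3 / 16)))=32 / 1875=0.02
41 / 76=0.54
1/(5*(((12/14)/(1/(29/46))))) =0.37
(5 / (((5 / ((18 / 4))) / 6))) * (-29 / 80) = -783 / 80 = -9.79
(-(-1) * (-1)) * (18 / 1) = -18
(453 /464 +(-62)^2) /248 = 1784069 /115072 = 15.50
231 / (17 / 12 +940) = 252 / 1027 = 0.25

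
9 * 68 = 612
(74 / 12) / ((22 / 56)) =518 / 33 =15.70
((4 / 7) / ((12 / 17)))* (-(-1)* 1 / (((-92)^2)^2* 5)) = 0.00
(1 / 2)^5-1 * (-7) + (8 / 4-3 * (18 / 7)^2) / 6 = 19091 / 4704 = 4.06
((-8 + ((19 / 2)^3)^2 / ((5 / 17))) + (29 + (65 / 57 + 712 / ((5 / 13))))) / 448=5583.00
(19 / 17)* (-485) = -9215 / 17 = -542.06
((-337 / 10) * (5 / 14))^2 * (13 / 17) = 1476397 / 13328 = 110.77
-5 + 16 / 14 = -27 / 7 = -3.86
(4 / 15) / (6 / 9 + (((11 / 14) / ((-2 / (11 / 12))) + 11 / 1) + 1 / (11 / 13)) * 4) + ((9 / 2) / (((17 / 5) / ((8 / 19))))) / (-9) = -0.06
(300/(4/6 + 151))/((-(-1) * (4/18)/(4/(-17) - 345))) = -3072.97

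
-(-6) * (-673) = -4038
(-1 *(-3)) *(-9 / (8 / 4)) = -27 / 2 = -13.50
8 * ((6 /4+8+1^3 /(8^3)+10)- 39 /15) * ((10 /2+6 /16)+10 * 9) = 33014247 /2560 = 12896.19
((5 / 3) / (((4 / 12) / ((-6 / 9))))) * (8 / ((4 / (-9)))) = 60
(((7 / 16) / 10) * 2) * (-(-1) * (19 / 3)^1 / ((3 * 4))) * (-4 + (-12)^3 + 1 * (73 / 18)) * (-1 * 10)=4136699 / 5184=797.97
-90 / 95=-18 / 19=-0.95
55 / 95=11 / 19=0.58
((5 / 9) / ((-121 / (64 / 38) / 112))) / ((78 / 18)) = -17920 / 89661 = -0.20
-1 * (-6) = 6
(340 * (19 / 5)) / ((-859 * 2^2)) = -323 / 859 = -0.38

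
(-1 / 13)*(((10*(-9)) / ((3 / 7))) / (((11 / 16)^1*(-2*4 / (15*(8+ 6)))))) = -88200 / 143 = -616.78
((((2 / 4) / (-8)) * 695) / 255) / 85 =-139 / 69360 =-0.00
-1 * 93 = -93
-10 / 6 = -5 / 3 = -1.67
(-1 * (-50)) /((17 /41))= 2050 /17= 120.59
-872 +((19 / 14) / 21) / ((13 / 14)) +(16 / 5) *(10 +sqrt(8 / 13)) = -229301 / 273 +32 *sqrt(26) / 65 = -837.42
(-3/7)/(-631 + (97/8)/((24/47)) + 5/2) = 576/812791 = 0.00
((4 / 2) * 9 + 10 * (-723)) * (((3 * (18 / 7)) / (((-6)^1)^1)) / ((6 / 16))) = 173088 / 7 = 24726.86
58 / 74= 29 / 37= 0.78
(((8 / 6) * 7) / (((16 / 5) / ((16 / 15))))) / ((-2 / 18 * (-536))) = 7 / 134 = 0.05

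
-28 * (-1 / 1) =28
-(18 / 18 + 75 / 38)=-113 / 38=-2.97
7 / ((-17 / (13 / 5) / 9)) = -819 / 85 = -9.64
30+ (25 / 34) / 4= 4105 / 136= 30.18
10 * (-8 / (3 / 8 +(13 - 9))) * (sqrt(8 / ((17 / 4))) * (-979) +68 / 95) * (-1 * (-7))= -8704 / 95 +501248 * sqrt(34) / 17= 171835.02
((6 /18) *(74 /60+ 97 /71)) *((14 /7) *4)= 22148 /3195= 6.93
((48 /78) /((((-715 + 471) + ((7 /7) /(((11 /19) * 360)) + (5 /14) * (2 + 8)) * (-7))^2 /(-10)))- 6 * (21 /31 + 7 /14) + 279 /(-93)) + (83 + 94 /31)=34748587055416335 /457412910538987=75.97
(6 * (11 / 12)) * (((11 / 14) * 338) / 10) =20449 / 140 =146.06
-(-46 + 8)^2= -1444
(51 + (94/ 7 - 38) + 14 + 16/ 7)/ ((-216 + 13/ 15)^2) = 67275/ 72894703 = 0.00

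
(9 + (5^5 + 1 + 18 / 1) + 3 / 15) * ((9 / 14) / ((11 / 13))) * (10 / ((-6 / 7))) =-307437 / 11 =-27948.82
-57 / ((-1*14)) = 4.07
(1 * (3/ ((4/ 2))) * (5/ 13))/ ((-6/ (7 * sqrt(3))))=-35 * sqrt(3)/ 52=-1.17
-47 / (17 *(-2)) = 47 / 34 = 1.38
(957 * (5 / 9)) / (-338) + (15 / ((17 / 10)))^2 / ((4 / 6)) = 33761545 / 293046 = 115.21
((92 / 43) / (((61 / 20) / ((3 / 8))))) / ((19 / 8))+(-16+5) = -542687 / 49837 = -10.89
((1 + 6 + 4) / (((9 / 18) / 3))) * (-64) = -4224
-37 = -37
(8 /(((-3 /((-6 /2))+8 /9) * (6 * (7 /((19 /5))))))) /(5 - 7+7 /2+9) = 152 /4165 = 0.04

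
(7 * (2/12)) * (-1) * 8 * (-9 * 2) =168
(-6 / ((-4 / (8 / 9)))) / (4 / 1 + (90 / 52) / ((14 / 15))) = 1456 / 6393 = 0.23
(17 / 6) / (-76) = -17 / 456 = -0.04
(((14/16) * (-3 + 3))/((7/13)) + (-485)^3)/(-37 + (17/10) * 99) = -1140841250/1313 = -868881.38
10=10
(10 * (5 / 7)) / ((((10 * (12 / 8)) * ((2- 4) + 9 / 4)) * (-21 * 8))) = -0.01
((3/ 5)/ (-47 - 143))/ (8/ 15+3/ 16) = -72/ 16435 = -0.00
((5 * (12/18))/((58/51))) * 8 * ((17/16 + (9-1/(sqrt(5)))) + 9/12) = 243.05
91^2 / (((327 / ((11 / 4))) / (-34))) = -1548547 / 654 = -2367.81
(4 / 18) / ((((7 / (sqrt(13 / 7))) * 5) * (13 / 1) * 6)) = sqrt(91) / 85995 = 0.00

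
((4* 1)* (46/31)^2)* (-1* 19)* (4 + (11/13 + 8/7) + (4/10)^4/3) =-164567998096/163970625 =-1003.64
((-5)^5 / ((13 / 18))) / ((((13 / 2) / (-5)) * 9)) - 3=366.82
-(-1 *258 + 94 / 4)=469 / 2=234.50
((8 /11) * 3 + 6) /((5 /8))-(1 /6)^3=31093 /2376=13.09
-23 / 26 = -0.88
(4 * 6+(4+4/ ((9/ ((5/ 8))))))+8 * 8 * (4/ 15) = 4081/ 90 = 45.34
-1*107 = -107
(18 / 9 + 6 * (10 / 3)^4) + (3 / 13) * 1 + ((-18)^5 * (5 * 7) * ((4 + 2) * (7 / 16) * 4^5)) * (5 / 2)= -155993663892817 / 351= -444426392857.03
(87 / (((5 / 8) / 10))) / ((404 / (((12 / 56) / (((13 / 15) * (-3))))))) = -2610 / 9191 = -0.28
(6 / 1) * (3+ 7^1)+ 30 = 90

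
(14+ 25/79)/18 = 377/474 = 0.80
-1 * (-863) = 863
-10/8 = -5/4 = -1.25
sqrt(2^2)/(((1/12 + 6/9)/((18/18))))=8/3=2.67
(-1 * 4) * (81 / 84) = -27 / 7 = -3.86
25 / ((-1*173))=-25 / 173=-0.14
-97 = -97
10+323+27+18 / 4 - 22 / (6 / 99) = 3 / 2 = 1.50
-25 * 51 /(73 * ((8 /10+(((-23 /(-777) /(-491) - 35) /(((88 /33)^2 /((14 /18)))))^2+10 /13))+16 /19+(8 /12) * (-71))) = 4677201541949625 /8105390797603081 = 0.58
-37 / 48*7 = -259 / 48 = -5.40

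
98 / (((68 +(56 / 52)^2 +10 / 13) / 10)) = 82810 / 5909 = 14.01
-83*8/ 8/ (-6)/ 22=0.63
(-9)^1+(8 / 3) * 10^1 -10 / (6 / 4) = 11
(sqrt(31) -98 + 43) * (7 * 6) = -2310 + 42 * sqrt(31) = -2076.15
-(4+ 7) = -11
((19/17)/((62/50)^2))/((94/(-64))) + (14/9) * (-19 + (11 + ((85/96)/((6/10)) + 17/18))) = -9129900911/995119344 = -9.17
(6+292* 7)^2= 4202500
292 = 292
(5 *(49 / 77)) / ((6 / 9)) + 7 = 259 / 22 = 11.77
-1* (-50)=50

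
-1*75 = -75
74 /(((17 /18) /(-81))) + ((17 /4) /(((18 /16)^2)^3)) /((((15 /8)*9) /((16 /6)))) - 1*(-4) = -23206136071664 /3658971285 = -6342.26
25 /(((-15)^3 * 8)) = -1 /1080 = -0.00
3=3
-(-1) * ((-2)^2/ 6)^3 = 8/ 27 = 0.30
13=13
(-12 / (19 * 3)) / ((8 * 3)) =-1 / 114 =-0.01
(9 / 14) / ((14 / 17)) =153 / 196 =0.78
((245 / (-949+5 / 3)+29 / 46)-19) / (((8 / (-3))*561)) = 12425 / 997832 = 0.01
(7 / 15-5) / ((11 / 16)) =-1088 / 165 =-6.59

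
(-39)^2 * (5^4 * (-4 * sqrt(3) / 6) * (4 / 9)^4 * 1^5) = -54080000 * sqrt(3) / 2187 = -42830.04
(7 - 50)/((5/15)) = -129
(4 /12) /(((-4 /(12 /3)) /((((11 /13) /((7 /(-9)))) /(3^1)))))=11 /91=0.12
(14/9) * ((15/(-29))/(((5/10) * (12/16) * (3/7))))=-3920/783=-5.01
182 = 182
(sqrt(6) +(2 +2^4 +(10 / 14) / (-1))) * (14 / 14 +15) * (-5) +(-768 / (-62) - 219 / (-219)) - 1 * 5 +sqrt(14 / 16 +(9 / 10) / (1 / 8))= -298260 / 217 - 80 * sqrt(6) +sqrt(3230) / 20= -1567.59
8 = 8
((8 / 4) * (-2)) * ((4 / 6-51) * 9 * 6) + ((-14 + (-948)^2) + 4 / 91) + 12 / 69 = 1903713722 / 2093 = 909562.22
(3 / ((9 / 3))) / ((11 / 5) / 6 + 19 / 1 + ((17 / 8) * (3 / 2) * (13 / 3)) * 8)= 15 / 1948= 0.01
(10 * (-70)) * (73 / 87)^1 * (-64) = 3270400 / 87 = 37590.80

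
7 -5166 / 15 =-1687 / 5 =-337.40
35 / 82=0.43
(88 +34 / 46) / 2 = 2041 / 46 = 44.37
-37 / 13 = -2.85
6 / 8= 3 / 4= 0.75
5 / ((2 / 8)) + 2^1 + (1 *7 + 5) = 34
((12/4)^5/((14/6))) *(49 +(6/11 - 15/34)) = 13388085/2618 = 5113.86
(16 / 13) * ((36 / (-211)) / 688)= -36 / 117949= -0.00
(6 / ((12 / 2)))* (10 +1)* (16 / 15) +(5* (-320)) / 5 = -4624 / 15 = -308.27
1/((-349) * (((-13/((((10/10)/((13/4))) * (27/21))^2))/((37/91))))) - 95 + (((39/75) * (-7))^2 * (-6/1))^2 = 8313485942064862567/1335527979296875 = 6224.87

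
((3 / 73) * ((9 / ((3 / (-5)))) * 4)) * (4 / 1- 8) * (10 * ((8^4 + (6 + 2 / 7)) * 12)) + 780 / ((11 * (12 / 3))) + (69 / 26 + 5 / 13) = 709586881229 / 146146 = 4855328.79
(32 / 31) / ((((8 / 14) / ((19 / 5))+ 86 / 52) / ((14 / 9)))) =1549184 / 1740681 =0.89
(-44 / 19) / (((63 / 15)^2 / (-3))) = 0.39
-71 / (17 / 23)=-1633 / 17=-96.06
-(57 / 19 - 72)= 69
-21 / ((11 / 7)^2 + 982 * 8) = -343 / 128355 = -0.00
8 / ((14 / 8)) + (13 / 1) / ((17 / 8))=1272 / 119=10.69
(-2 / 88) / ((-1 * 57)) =1 / 2508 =0.00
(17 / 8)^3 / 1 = 4913 / 512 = 9.60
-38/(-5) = 38/5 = 7.60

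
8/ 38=4/ 19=0.21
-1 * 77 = -77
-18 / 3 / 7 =-6 / 7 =-0.86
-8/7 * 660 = -5280/7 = -754.29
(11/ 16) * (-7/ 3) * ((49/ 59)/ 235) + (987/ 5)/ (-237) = -44089283/ 52576080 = -0.84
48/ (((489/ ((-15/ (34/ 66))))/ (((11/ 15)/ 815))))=-5808/ 2258365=-0.00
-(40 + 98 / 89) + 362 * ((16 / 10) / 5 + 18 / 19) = 17657686 / 42275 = 417.69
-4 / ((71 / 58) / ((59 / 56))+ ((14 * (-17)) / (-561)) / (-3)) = -338778 / 86429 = -3.92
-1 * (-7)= 7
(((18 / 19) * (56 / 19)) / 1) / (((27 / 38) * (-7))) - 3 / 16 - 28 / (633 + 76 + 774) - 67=-67.77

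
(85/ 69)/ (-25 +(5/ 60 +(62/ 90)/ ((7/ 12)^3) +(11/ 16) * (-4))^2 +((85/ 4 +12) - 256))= -3000049500/ 601780275193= -0.00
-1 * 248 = -248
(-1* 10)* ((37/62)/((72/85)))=-15725/2232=-7.05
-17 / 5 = -3.40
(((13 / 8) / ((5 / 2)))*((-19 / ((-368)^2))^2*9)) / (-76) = -2223 / 1467172782080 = -0.00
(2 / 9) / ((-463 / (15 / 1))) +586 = 813944 / 1389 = 585.99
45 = 45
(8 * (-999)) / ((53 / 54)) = -431568 / 53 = -8142.79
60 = 60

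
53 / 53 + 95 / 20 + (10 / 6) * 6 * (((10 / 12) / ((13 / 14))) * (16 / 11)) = 18.80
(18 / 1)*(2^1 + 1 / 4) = 81 / 2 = 40.50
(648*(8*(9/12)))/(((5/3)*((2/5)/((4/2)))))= 11664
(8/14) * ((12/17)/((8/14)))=12/17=0.71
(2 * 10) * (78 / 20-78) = -1482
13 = 13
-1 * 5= -5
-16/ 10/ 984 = -1/ 615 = -0.00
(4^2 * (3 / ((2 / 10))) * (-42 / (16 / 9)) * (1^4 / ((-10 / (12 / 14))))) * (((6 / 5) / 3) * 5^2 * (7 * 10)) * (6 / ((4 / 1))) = 510300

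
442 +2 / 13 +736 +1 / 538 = 8240021 / 6994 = 1178.16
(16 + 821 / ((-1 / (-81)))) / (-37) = -66517 / 37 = -1797.76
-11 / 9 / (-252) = 0.00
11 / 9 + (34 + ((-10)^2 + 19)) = 1388 / 9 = 154.22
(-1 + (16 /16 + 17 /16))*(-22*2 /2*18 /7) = -1683 /28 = -60.11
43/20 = 2.15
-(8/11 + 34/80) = -507/440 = -1.15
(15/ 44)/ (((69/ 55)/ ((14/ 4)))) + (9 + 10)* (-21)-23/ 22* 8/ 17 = -13712995/ 34408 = -398.54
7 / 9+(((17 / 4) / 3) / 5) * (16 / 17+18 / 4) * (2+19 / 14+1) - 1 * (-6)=13603 / 1008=13.50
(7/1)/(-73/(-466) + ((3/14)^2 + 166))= 319676/7590139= 0.04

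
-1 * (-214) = 214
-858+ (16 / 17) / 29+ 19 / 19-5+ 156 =-348042 / 493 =-705.97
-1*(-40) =40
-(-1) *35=35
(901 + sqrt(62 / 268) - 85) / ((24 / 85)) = 85 *sqrt(4154) / 3216 + 2890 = 2891.70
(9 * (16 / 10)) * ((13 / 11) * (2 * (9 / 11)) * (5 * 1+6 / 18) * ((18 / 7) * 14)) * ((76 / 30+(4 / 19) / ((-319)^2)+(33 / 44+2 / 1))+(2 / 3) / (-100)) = 825057827133696 / 29243567375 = 28213.31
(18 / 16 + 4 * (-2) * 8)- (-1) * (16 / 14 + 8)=-3009 / 56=-53.73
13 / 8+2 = 29 / 8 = 3.62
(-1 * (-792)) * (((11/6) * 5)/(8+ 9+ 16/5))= 36300/101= 359.41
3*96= 288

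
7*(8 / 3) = 56 / 3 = 18.67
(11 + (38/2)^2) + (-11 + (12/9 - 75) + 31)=955/3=318.33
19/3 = 6.33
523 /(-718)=-523 /718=-0.73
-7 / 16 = -0.44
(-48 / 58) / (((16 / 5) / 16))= -120 / 29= -4.14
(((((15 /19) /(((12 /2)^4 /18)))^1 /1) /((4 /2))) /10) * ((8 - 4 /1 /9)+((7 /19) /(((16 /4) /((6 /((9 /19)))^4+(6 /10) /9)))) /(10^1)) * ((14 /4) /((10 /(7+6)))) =6852804959 /11228544000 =0.61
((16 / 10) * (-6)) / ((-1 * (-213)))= -16 / 355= -0.05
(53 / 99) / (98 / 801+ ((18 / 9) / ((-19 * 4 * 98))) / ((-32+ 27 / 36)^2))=68617609375 / 15681496006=4.38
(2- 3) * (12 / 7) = -12 / 7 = -1.71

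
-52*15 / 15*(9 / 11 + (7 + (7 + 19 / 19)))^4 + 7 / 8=-381320546729 / 117128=-3255588.30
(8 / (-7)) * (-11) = 88 / 7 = 12.57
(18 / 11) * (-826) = -14868 / 11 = -1351.64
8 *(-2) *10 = -160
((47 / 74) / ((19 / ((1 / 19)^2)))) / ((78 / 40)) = 0.00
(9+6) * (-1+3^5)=3630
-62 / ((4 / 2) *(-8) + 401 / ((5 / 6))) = -155 / 1163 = -0.13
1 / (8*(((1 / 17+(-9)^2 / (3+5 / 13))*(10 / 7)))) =1309 / 358900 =0.00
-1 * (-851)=851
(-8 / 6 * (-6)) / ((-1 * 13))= -8 / 13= -0.62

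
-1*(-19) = 19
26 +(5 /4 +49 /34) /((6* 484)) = 1711485 /65824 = 26.00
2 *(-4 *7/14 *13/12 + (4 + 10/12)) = 16/3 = 5.33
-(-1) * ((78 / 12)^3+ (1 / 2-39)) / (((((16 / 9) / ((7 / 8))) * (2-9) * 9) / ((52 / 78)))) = -1889 / 1536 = -1.23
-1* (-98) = 98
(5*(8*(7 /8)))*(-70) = -2450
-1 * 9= -9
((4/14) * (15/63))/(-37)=-0.00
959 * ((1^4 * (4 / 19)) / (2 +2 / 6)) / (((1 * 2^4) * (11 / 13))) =5343 / 836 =6.39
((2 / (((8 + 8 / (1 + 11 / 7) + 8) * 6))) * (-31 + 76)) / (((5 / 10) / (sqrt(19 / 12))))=45 * sqrt(57) / 172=1.98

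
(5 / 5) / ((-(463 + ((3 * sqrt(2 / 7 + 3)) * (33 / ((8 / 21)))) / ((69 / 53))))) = -681536 / 122834105 + 41976 * sqrt(161) / 122834105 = -0.00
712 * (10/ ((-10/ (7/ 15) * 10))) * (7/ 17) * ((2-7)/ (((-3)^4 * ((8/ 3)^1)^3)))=4361/ 97920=0.04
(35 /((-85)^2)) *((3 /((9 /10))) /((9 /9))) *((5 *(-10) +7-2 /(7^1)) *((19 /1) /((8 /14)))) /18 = -13433 /10404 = -1.29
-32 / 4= -8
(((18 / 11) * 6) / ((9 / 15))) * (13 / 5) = 468 / 11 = 42.55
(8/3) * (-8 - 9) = -136/3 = -45.33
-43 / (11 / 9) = -387 / 11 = -35.18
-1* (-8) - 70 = -62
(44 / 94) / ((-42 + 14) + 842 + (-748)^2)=1 / 1197043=0.00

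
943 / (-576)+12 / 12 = -367 / 576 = -0.64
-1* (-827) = 827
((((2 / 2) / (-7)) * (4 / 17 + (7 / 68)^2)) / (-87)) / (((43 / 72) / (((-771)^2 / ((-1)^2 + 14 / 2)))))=2027638251 / 40362896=50.24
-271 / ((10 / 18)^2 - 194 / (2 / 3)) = 21951 / 23546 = 0.93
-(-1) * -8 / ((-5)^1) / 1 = 1.60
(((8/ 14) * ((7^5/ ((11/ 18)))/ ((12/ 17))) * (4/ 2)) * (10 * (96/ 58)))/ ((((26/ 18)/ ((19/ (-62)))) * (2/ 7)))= -70355446560/ 128557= -547270.44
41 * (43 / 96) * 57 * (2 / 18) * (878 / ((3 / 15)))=73525915 / 144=510596.63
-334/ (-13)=334/ 13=25.69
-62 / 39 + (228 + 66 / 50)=222037 / 975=227.73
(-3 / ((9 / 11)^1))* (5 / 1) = -55 / 3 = -18.33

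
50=50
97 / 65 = 1.49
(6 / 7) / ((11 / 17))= 102 / 77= 1.32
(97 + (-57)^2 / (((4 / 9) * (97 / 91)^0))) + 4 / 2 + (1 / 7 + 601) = 224291 / 28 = 8010.39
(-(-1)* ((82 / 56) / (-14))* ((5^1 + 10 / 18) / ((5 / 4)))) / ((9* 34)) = -205 / 134946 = -0.00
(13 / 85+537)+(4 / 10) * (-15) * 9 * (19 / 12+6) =21701 / 170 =127.65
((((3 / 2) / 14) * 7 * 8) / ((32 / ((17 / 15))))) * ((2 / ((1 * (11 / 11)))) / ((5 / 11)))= 0.94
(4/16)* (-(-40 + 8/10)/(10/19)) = 931/50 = 18.62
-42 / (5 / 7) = -58.80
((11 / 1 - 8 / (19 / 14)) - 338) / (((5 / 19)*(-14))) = 1265 / 14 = 90.36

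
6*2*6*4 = 288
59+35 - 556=-462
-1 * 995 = -995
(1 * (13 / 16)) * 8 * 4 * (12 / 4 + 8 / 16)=91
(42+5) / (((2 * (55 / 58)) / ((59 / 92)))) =80417 / 5060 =15.89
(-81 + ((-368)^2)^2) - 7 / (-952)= 2494193718521 / 136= 18339659695.01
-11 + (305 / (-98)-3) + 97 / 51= -76021 / 4998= -15.21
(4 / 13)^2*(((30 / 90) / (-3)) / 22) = -8 / 16731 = -0.00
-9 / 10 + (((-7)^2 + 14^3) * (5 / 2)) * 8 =558591 / 10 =55859.10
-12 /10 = -6 /5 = -1.20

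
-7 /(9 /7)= -49 /9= -5.44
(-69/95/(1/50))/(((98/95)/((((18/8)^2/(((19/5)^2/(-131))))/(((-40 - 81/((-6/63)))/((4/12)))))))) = 152533125/229390952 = 0.66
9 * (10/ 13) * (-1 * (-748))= 67320/ 13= 5178.46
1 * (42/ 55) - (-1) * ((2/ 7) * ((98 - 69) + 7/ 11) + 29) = 14719/ 385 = 38.23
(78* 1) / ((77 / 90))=7020 / 77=91.17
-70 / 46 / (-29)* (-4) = -140 / 667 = -0.21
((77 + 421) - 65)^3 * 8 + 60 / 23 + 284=14937630200 / 23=649462182.61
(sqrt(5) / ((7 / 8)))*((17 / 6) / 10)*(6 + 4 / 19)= 4012*sqrt(5) / 1995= 4.50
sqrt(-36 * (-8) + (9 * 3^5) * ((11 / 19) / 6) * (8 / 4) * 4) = 6 * sqrt(19817) / 19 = 44.45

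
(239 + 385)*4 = 2496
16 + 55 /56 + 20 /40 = 979 /56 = 17.48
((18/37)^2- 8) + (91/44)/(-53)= -24909075/3192508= -7.80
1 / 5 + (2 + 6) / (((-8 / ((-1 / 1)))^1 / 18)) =91 / 5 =18.20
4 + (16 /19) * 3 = 124 /19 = 6.53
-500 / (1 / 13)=-6500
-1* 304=-304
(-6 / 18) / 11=-1 / 33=-0.03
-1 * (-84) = 84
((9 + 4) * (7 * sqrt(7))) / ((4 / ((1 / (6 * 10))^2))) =91 * sqrt(7) / 14400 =0.02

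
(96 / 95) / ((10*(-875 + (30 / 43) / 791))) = -1632624 / 14136638875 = -0.00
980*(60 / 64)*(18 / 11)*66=99225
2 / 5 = 0.40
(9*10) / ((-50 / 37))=-333 / 5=-66.60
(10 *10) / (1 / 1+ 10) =100 / 11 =9.09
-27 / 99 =-3 / 11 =-0.27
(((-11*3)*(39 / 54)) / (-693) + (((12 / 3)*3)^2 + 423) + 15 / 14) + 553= 211889 / 189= 1121.11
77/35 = 11/5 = 2.20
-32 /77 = -0.42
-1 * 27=-27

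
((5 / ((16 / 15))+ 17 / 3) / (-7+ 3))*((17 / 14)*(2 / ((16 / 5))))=-6035 / 3072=-1.96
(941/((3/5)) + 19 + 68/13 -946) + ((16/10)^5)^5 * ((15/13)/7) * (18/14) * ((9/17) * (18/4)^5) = 3909373084864015144383790208/148952007293701171875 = 26245857.01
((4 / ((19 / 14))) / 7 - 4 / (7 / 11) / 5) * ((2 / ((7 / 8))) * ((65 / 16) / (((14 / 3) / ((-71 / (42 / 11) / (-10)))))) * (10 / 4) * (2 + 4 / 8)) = -7056335 / 364952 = -19.33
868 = 868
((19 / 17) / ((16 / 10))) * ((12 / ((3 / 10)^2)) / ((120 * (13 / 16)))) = 1900 / 1989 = 0.96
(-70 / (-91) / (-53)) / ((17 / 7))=-70 / 11713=-0.01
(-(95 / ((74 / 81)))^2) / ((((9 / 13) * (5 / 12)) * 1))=-51317955 / 1369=-37485.72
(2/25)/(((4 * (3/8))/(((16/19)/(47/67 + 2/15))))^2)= 9193472/254115481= 0.04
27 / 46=0.59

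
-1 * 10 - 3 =-13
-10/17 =-0.59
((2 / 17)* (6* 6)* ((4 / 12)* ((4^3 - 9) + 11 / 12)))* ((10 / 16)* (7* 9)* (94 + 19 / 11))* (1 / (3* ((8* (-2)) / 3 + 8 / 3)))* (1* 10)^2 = -505834875 / 136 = -3719374.08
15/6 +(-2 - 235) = -469/2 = -234.50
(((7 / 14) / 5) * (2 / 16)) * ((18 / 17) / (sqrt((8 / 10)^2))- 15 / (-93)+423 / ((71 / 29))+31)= 15360387 / 5986720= 2.57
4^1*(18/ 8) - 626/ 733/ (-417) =2751575/ 305661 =9.00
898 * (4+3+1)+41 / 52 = 7184.79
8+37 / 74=17 / 2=8.50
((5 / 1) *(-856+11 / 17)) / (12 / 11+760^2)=-799755 / 108011404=-0.01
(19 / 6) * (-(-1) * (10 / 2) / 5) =19 / 6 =3.17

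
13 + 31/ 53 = 720/ 53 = 13.58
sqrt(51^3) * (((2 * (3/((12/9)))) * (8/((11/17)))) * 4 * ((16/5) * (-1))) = -1997568 * sqrt(51)/55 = -259372.53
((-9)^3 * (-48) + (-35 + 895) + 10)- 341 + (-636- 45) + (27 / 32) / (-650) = 34840.00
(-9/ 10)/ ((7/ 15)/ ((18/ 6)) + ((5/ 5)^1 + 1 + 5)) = -81/ 644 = -0.13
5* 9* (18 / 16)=405 / 8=50.62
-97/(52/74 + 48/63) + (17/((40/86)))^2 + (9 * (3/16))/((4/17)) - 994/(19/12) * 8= -64787655091/17297600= -3745.47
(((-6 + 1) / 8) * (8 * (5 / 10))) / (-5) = 1 / 2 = 0.50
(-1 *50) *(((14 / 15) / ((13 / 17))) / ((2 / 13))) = -1190 / 3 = -396.67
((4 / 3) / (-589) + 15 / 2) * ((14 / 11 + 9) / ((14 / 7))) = 2994161 / 77748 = 38.51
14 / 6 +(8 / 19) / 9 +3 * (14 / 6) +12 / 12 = 1775 / 171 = 10.38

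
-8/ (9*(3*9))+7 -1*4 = 721/ 243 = 2.97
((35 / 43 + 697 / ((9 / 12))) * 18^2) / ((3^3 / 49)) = 23517844 / 43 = 546926.60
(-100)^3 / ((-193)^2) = -26.85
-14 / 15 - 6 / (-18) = -3 / 5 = -0.60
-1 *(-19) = 19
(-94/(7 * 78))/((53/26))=-94/1113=-0.08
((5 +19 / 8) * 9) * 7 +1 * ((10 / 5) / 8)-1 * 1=3711 / 8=463.88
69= 69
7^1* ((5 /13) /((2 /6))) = 105 /13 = 8.08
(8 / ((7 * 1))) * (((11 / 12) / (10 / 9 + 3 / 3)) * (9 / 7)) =594 / 931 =0.64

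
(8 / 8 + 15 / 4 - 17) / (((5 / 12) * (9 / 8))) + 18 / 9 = -362 / 15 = -24.13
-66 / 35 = -1.89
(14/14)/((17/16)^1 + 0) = 16/17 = 0.94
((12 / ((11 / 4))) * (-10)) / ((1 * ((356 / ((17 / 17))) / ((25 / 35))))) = -600 / 6853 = -0.09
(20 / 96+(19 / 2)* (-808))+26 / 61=-11236735 / 1464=-7675.37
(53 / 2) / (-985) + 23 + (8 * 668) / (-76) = -1772037 / 37430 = -47.34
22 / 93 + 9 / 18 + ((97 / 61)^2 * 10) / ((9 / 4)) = 24863651 / 2076318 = 11.97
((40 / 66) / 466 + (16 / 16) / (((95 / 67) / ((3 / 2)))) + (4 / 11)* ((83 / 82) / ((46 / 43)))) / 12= 175744247 / 1502877960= 0.12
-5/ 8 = -0.62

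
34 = 34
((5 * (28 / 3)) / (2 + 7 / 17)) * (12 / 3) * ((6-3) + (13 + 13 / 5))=59024 / 41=1439.61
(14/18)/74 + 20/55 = 2741/7326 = 0.37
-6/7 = -0.86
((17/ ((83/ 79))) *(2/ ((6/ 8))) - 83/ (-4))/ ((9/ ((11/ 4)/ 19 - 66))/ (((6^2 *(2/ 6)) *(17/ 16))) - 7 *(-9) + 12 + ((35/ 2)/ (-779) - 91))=-4218335366245/ 1058448079998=-3.99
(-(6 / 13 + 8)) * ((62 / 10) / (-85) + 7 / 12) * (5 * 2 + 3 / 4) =-1231219 / 26520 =-46.43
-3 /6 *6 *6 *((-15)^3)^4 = -2335434082031250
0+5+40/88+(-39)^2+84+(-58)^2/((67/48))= 2963097/737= 4020.48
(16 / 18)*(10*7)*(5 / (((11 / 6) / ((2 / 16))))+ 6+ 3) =581.21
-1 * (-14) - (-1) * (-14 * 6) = -70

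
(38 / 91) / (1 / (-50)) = -1900 / 91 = -20.88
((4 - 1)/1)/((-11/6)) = -18/11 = -1.64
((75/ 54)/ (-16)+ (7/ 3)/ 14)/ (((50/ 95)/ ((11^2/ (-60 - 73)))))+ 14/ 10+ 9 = 206881/ 20160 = 10.26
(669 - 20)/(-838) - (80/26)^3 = -55057853/1841086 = -29.91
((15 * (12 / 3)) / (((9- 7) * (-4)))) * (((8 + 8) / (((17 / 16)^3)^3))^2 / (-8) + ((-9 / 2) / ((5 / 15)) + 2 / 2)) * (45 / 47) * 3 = 1323962346565834597364832225 / 2643859876988732298309692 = 500.77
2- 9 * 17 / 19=-115 / 19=-6.05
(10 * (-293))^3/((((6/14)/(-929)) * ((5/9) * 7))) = 14020704151800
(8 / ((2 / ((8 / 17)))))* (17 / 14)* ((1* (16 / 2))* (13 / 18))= 832 / 63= 13.21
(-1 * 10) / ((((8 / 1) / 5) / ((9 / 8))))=-225 / 32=-7.03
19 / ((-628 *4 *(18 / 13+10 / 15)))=-741 / 200960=-0.00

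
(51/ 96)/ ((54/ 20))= 85/ 432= 0.20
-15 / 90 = -1 / 6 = -0.17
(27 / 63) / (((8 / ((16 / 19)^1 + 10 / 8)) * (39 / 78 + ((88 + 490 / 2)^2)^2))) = 477 / 52333352088304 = 0.00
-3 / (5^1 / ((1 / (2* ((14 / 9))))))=-27 / 140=-0.19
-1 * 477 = -477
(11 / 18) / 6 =11 / 108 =0.10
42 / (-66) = -7 / 11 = -0.64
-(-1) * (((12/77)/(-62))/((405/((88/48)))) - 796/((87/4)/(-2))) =186550531/2548665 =73.20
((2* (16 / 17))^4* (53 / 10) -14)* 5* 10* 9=23642.81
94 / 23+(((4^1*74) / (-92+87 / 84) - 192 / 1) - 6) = -11550244 / 58581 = -197.17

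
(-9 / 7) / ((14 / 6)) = -27 / 49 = -0.55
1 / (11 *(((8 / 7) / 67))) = 469 / 88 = 5.33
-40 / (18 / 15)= -33.33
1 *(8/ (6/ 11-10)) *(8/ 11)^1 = -8/ 13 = -0.62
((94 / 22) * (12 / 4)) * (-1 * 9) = -1269 / 11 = -115.36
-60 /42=-10 /7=-1.43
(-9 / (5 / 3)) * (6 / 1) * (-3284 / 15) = 177336 / 25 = 7093.44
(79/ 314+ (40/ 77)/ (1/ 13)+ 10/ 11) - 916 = -21955705/ 24178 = -908.09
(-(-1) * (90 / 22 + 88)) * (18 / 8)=9117 / 44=207.20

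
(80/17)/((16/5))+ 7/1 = 144/17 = 8.47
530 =530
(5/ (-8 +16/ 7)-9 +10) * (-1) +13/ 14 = 45/ 56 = 0.80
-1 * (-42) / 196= 3 / 14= 0.21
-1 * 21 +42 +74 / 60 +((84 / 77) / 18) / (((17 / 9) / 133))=148669 / 5610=26.50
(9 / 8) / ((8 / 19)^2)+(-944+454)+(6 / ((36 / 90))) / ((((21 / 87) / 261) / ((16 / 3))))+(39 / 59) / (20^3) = 2273659571809 / 26432000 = 86019.20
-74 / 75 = -0.99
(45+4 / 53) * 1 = 2389 / 53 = 45.08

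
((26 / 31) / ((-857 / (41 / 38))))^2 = 284089 / 254795781529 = 0.00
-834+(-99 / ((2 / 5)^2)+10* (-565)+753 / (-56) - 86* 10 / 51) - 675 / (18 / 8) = -21228817 / 2856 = -7433.06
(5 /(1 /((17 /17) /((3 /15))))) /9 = 2.78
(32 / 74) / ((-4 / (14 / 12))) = -14 / 111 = -0.13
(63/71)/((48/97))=2037/1136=1.79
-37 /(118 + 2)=-37 /120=-0.31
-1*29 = -29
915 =915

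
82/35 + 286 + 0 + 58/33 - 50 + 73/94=26152019/108570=240.88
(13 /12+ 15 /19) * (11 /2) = 4697 /456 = 10.30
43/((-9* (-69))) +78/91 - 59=-252446/4347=-58.07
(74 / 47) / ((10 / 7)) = 259 / 235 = 1.10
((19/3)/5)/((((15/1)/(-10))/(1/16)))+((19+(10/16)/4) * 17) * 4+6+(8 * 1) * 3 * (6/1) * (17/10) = 1553.37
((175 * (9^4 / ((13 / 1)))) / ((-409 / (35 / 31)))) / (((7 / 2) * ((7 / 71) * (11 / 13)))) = -116457750 / 139469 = -835.01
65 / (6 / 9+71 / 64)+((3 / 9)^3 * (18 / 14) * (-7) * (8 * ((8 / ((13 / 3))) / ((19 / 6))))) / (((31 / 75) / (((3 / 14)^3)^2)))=362656492890 / 9909222323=36.60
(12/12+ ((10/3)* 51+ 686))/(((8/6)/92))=59133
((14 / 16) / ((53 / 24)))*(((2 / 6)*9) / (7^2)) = 9 / 371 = 0.02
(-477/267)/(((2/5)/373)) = -296535/178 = -1665.93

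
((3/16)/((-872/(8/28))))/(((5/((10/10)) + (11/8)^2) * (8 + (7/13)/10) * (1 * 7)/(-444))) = 19240/274009323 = 0.00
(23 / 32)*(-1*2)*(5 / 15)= -23 / 48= -0.48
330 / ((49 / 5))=1650 / 49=33.67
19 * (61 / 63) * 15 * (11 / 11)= 5795 / 21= 275.95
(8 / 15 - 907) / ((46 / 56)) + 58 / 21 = -886114 / 805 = -1100.76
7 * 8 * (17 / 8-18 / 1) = -889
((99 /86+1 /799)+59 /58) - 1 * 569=-564763114 /996353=-566.83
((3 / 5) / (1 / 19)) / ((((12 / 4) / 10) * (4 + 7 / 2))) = 76 / 15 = 5.07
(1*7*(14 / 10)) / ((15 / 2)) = 98 / 75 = 1.31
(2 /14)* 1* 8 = 8 /7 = 1.14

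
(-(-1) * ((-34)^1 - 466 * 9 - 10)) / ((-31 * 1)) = 4238 / 31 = 136.71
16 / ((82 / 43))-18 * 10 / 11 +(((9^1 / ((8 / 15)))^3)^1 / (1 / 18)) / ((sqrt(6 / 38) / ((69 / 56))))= -3596 / 451 +509297625 * sqrt(57) / 14336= 268205.81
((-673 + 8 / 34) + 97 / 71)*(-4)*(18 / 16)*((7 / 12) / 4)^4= 1.37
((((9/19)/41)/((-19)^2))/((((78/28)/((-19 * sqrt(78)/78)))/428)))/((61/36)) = -107856 * sqrt(78)/152583509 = -0.01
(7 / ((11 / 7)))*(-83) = -4067 / 11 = -369.73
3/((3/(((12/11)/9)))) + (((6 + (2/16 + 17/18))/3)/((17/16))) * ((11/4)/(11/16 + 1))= 509236/136323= 3.74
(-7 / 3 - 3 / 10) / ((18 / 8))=-158 / 135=-1.17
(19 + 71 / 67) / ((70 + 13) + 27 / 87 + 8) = 4872 / 22177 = 0.22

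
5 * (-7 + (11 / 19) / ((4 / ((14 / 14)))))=-2605 / 76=-34.28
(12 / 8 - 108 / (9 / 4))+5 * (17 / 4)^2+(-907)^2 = 13163085 / 16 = 822692.81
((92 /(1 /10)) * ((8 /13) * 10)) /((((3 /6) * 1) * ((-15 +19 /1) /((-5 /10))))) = -18400 /13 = -1415.38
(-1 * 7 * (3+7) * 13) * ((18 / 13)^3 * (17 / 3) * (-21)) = 48580560 / 169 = 287458.93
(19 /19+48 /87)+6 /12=119 /58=2.05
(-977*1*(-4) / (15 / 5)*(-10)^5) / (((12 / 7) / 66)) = -15045800000 / 3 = -5015266666.67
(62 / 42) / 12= 31 / 252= 0.12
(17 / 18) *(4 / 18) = 17 / 81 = 0.21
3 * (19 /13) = 57 /13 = 4.38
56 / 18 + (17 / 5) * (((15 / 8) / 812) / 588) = 35650201 / 11458944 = 3.11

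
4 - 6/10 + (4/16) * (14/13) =477/130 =3.67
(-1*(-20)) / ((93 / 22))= 440 / 93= 4.73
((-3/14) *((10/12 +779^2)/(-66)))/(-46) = -3641051/85008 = -42.83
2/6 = 1/3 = 0.33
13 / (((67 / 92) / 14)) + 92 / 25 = 424764 / 1675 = 253.59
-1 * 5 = -5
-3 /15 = -1 /5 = -0.20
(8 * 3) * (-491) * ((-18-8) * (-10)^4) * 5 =15319200000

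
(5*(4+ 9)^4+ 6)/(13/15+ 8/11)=23563815/263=89596.25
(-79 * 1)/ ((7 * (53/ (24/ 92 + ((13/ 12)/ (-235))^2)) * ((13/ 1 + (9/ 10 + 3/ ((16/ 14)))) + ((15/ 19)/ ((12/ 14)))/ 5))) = -71625148787/ 21543164325270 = -0.00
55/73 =0.75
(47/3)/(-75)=-47/225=-0.21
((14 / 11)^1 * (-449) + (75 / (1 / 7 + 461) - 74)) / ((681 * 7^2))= -7637675 / 394955484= -0.02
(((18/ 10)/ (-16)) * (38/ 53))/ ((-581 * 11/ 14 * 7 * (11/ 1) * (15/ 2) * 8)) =57/ 1490381200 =0.00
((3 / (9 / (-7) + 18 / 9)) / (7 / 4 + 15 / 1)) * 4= 1.00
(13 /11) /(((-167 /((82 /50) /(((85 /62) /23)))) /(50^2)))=-15201160 /31229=-486.76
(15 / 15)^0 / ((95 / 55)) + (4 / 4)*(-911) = -17298 / 19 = -910.42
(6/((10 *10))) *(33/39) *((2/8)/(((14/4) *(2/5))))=33/3640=0.01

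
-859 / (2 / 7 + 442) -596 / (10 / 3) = -180.74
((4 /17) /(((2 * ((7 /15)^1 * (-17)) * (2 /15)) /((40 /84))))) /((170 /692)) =-51900 /240737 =-0.22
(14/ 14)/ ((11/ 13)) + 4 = 57/ 11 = 5.18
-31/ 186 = -0.17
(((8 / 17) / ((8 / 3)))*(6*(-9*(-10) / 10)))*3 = 486 / 17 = 28.59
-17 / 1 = -17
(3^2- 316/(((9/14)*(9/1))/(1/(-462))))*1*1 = 24373/2673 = 9.12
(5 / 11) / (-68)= -5 / 748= -0.01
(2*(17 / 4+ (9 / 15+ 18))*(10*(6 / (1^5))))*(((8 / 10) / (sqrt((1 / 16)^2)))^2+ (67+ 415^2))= 11821847832 / 25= 472873913.28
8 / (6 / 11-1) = -88 / 5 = -17.60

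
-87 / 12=-7.25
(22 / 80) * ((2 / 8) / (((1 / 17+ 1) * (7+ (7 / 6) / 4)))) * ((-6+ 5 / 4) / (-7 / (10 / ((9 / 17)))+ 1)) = -60401 / 898800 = -0.07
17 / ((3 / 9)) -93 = -42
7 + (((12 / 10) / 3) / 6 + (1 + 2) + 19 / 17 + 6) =4382 / 255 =17.18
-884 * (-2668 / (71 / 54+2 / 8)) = 19593792 / 13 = 1507214.77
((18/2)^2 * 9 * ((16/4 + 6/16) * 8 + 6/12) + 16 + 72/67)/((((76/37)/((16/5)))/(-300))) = -810917160/67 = -12103241.19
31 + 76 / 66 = 1061 / 33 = 32.15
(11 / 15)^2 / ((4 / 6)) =121 / 150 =0.81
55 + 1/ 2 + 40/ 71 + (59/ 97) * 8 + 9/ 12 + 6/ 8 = 62.43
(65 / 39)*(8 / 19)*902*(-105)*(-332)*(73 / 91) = 4372174400 / 247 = 17701110.93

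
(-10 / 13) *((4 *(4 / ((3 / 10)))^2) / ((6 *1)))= -32000 / 351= -91.17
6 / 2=3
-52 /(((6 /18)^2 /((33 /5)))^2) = -4586868 /25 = -183474.72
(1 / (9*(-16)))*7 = -7 / 144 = -0.05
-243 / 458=-0.53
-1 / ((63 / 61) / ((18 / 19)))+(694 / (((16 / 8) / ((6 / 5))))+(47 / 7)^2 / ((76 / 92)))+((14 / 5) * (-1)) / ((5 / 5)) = 2175073 / 4655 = 467.26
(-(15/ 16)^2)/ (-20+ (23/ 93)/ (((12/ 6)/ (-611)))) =20925/ 2274944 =0.01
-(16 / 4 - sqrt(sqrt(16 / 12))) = -4+sqrt(2)*3^(3 / 4) / 3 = -2.93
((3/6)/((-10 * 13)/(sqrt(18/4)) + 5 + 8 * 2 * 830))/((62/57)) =2223 * sqrt(2)/19696001590 + 1363041/39392003180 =0.00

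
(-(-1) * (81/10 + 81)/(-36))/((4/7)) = -693/160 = -4.33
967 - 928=39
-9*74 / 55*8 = -5328 / 55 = -96.87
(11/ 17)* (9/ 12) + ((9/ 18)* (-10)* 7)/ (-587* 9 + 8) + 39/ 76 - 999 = -680163473/ 681530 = -997.99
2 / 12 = 0.17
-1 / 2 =-0.50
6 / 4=3 / 2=1.50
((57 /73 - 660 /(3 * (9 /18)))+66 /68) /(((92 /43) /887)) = -41487224353 /228344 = -181687.39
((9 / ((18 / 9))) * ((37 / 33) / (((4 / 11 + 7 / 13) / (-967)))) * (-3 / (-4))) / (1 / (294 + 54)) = -121398147 / 86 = -1411606.36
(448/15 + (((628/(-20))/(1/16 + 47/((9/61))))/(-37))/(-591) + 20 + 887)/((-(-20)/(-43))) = -4699697113669/2333208900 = -2014.26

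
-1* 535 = -535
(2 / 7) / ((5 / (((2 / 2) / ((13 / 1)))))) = 2 / 455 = 0.00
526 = 526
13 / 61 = 0.21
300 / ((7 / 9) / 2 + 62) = 5400 / 1123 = 4.81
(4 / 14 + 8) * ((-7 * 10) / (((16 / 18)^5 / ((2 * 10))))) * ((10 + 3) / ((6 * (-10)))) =37102455 / 8192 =4529.11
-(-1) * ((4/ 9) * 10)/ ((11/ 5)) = 200/ 99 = 2.02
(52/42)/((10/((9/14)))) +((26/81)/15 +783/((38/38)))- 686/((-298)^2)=783.09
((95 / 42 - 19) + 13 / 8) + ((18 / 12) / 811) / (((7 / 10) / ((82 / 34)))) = -34990433 / 2316216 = -15.11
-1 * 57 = -57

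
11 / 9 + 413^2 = 1535132 / 9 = 170570.22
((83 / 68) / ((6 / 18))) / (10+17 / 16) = 332 / 1003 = 0.33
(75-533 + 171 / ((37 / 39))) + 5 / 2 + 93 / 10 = -49202 / 185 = -265.96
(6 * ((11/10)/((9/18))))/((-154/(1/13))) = -3/455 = -0.01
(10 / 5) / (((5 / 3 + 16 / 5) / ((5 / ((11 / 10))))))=1500 / 803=1.87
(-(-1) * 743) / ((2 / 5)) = 3715 / 2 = 1857.50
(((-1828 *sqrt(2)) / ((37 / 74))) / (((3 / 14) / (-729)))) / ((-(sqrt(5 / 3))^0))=-12437712 *sqrt(2)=-17589581.00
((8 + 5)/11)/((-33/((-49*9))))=1911/121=15.79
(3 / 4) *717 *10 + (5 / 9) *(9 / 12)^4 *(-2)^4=86085 / 16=5380.31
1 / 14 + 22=309 / 14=22.07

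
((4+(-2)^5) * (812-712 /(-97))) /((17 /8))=-17802624 /1649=-10796.01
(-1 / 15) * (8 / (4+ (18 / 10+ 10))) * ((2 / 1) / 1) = -16 / 237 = -0.07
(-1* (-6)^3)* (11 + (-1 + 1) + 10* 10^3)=2162376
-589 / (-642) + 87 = 56443 / 642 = 87.92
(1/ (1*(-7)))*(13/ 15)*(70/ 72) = -13/ 108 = -0.12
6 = 6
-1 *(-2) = 2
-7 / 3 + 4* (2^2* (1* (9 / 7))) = 383 / 21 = 18.24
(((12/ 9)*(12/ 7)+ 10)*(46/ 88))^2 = 978121/ 23716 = 41.24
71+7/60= 4267/60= 71.12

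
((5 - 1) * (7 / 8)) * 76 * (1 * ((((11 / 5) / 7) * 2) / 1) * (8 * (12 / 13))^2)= 7704576 / 845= 9117.84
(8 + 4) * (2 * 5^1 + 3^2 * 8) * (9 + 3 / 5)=47232 / 5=9446.40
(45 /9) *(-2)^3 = -40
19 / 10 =1.90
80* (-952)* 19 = -1447040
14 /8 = 7 /4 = 1.75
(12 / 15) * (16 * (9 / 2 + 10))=928 / 5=185.60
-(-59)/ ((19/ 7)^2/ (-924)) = -7399.68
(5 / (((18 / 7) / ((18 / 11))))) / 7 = 5 / 11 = 0.45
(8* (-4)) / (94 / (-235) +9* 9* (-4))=80 / 811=0.10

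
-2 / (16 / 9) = -9 / 8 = -1.12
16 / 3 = 5.33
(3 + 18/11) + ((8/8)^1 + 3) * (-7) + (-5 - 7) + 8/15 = -5747/165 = -34.83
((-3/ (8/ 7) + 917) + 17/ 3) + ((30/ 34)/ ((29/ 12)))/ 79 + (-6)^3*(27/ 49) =36688324627/ 45801672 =801.03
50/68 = 0.74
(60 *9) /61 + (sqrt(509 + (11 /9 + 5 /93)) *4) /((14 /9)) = 540 /61 + 6 *sqrt(4413377) /217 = 66.94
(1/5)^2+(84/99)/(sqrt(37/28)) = 1/25+56 * sqrt(259)/1221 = 0.78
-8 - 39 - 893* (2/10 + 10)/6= -15651/10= -1565.10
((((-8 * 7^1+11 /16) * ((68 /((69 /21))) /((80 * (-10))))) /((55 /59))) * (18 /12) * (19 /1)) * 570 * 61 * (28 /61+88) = 5446705582017 /40480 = 134553003.51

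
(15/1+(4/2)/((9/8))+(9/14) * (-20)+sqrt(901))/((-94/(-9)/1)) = 247/658+9 * sqrt(901)/94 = 3.25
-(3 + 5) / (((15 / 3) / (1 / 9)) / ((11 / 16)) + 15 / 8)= -704 / 5925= -0.12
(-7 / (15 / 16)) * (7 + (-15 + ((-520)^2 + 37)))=-10096016 / 5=-2019203.20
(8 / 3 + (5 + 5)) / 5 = 38 / 15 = 2.53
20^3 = 8000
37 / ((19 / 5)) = 185 / 19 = 9.74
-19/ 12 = -1.58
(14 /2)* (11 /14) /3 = 11 /6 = 1.83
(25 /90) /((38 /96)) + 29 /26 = 2693 /1482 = 1.82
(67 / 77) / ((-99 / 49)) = -469 / 1089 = -0.43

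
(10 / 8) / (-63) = -5 / 252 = -0.02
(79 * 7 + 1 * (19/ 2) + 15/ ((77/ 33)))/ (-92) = -7965/ 1288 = -6.18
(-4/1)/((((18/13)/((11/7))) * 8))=-0.57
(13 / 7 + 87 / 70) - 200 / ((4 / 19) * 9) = -9221 / 90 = -102.46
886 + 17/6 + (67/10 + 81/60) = 53813/60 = 896.88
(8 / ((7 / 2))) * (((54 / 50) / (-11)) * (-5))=432 / 385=1.12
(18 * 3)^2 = 2916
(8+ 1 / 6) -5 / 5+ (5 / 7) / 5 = 7.31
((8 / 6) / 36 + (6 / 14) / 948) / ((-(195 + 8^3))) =-0.00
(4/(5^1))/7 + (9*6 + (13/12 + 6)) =25703/420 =61.20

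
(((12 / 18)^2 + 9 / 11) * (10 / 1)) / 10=125 / 99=1.26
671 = 671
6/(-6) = -1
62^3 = 238328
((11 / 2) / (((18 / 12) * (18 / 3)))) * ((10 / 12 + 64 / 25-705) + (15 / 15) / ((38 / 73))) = -5483786 / 12825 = -427.59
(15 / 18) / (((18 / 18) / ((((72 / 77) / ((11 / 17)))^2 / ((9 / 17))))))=2358240 / 717409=3.29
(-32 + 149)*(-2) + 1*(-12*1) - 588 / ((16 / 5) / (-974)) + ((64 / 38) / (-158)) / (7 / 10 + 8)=46678714591 / 261174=178726.50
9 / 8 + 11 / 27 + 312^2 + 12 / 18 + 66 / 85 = 1787290471 / 18360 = 97346.98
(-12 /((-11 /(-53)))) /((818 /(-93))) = 29574 /4499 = 6.57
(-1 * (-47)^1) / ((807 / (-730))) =-34310 / 807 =-42.52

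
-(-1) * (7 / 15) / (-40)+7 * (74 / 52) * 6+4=63.76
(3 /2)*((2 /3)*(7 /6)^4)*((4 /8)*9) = 2401 /288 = 8.34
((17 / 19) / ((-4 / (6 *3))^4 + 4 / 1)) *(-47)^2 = 246385233 / 498940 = 493.82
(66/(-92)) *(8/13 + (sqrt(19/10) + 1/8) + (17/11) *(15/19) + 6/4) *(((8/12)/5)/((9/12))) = -75217/170430 - 22 *sqrt(190)/1725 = -0.62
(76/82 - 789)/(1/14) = -452354/41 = -11033.02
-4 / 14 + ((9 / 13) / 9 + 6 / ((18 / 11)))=944 / 273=3.46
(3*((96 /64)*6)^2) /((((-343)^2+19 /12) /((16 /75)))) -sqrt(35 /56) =15552 /35295175 -sqrt(10) /4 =-0.79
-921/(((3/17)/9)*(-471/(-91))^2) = -43218539/24649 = -1753.36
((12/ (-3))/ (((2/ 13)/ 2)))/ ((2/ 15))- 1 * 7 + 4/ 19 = -7539/ 19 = -396.79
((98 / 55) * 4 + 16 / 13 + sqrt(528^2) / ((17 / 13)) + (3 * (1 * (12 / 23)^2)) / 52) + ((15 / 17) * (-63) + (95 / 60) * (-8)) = 6633508529 / 19289985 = 343.88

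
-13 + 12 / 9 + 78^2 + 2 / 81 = 491861 / 81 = 6072.36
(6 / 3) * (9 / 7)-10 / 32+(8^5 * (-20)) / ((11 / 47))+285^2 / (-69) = -79379038311 / 28336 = -2801349.46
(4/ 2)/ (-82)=-1/ 41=-0.02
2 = 2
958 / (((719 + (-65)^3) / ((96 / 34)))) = -7664 / 776067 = -0.01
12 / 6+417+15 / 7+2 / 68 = 100239 / 238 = 421.17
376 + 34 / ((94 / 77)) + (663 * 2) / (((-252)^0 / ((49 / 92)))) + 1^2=2402177 / 2162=1111.09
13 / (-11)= -13 / 11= -1.18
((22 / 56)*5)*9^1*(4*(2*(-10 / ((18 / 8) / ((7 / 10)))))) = -440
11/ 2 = 5.50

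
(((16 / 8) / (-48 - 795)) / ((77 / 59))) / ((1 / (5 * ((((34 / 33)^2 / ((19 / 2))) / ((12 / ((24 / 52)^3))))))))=-0.00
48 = 48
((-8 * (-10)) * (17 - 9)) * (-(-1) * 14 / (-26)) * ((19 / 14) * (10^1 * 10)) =-608000 / 13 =-46769.23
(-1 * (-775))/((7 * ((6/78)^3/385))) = 93647125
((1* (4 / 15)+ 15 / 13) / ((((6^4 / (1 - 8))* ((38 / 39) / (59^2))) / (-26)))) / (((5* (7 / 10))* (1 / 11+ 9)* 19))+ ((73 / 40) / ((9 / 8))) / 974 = 67245299717 / 56961468000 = 1.18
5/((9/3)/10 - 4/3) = -150/31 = -4.84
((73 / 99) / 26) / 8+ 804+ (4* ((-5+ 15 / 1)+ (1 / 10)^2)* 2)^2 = 7216.81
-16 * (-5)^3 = 2000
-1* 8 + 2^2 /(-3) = -28 /3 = -9.33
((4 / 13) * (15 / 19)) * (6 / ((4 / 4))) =360 / 247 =1.46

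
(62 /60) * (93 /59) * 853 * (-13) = -10656529 /590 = -18061.91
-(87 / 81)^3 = -24389 / 19683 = -1.24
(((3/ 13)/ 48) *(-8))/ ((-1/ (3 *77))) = 231/ 26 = 8.88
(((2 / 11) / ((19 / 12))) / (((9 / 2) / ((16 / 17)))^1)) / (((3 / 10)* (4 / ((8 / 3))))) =5120 / 95931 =0.05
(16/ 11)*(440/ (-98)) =-320/ 49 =-6.53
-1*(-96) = 96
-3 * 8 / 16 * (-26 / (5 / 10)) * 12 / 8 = 117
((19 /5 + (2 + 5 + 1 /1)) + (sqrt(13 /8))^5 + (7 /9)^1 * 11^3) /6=169 * sqrt(26) /1536 + 23558 /135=175.06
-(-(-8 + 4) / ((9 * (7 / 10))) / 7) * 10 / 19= -400 / 8379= -0.05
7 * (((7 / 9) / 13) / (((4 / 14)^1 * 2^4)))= 343 / 3744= 0.09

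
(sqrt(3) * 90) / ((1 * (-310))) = -9 * sqrt(3) / 31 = -0.50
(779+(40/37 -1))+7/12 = 346171/444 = 779.66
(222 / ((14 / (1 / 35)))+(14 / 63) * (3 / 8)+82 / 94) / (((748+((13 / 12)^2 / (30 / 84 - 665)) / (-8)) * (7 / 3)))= 52165497456 / 64629763228583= 0.00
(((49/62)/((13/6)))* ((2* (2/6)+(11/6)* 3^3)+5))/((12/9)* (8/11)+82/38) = 10169313/1580566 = 6.43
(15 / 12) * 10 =25 / 2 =12.50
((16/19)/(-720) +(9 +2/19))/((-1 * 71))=-7784/60705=-0.13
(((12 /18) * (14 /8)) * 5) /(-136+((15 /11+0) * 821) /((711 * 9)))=-273735 /6373726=-0.04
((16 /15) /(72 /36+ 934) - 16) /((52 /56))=-393092 /22815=-17.23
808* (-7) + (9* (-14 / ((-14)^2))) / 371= -29377273 / 5194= -5656.00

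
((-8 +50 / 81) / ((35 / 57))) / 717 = -11362 / 677565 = -0.02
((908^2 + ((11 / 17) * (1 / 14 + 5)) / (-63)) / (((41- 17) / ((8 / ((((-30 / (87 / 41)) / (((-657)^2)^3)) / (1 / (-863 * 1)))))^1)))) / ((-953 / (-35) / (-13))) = -864897165332099435.61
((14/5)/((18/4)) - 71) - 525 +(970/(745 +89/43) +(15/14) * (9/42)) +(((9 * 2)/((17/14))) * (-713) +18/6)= -4479516017413/401389380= -11160.03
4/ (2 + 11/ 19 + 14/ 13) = 1.09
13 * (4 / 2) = 26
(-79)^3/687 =-493039/687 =-717.67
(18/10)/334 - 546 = -911811/1670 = -545.99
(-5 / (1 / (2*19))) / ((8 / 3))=-285 / 4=-71.25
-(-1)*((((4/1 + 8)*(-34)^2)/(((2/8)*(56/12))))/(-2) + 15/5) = -5942.14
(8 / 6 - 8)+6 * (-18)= -344 / 3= -114.67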